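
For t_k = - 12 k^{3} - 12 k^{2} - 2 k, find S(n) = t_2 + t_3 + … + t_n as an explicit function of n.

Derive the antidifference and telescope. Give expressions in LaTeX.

r(k) = (6*k**3 + 24*k**2 + 31*k + 13)/(k*(6*k**2 + 6*k + 1)) after simplifying.
A = 1, B = 1, C = k**3 + k**2 + k/6.
Solve (1)·f(k+1) − (1)·f(k) = k**3 + k**2 + k/6.
From deg A=0, deg B=0, deg C=3: d=4.
Coefficient equations give f(k) = k*(k - 1)*(3*k**2 + k - 1)/12.
So s_k = (B(k−1)f/C)·t_k = ((k - 1)*(3*k**2 + k - 1)/(2*(6*k**2 + 6*k + 1)))·t_k = k*(-3*k**3 + 2*k**2 + 2*k - 1).
s_(k+1) − s_k = 2*k*(-6*k**2 - 6*k - 1) = t_k.
Evaluate: s_(n+1) = n*(-3*n**3 - 10*n**2 - 10*n - 3); subtract s_(2) = -26 ⇒ S(n) = -3*n**4 - 10*n**3 - 10*n**2 - 3*n + 26.

S(n) = - 3 n^{4} - 10 n^{3} - 10 n^{2} - 3 n + 26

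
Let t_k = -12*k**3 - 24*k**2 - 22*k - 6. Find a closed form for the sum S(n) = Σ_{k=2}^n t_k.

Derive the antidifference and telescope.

t_(k+1)/t_k = (6*k**3 + 30*k**2 + 53*k + 32)/(6*k**3 + 12*k**2 + 11*k + 3).
A = 1, B = 1, C = k**3 + 2*k**2 + 11*k/6 + 1/2.
f must satisfy (1)·f(k+1) − (1)·f(k) = k**3 + 2*k**2 + 11*k/6 + 1/2.
From deg A=0, deg B=0, deg C=3: d=4.
Solving with deg f ≤ 4: f(k) = k*(3*k - 1)*(k**2 + k + 1)/12.
So s_k = (B(k−1)f/C)·t_k = (k*(3*k - 1)*(k**2 + k + 1)/(2*(6*k**3 + 12*k**2 + 11*k + 3)))·t_k = k*(-3*k**3 - 2*k**2 - 2*k + 1).
Verify: -12*k**3 - 24*k**2 - 22*k - 6 matches t_k.
Σ_(k=2)^n t_k = s_(n+1) − s_(2) = (-3*n**4 - 14*n**3 - 26*n**2 - 21*n - 6) − (-70), i.e. -3*n**4 - 14*n**3 - 26*n**2 - 21*n + 64.

S(n) = -3*n**4 - 14*n**3 - 26*n**2 - 21*n + 64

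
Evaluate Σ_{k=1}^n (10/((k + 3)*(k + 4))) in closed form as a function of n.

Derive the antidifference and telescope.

S(n) = 5*n/(2*(n + 4))

t_(k+1)/t_k = (k + 3)/(k + 5).
Take A(k)=k + 3, B(k)=k + 5, C(k)=1.
Key eq: (k + 3)·f(k+1) = (k + 4)·f(k) + (1).
d = 1 from the (1,1,0) case.
Match coefficients ⇒ f(k) = k/3.
Certificate R = B(k−1)f/C = k*(k + 4)/3 gives s_k = 10*k/(3*(k + 3)).
Check: Δs_k = 10/(k**2 + 7*k + 12). ✓
Evaluate: s_(n+1) = 10*(n + 1)/(3*(n + 4)); subtract s_(1) = 5/6 ⇒ S(n) = 5*n/(2*(n + 4)).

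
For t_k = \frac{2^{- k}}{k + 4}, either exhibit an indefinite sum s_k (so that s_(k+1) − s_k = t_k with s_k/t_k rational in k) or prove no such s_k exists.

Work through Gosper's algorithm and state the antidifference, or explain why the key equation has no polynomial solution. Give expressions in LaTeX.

not Gosper-summable; s_k does not exist

Ratio r(k) = (k + 4)/(2*(k + 5)).
Factor: A=k/2 + 2; B=k + 5; C=1.
Key eq: (k/2 + 2)·f(k+1) = (k + 4)·f(k) + (1).
Bound: deg f ≤ -1.
Bound -1 < 0, so the key equation has no polynomial solution.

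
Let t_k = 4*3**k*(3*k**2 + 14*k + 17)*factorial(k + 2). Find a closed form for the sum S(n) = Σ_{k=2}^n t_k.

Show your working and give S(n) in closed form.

Ratio r(k) = 3*(3*k**3 + 29*k**2 + 94*k + 102)/(3*k**2 + 14*k + 17).
Gosper form: A/B · C(k+1)/C(k) with A=3*k + 9, B=1, C=k**2 + 14*k/3 + 17/3.
Need (3*k + 9)·f(k+1) − (1)·f(k) = k**2 + 14*k/3 + 17/3.
d = 1 from the (1,0,2) case.
Solving with deg f ≤ 1: f(k) = (k + 1)/3.
Certificate R = B(k−1)f/C = (k + 1)/(3*k**2 + 14*k + 17) gives s_k = 4*3**k*(k + 1)*factorial(k + 2).
s_(k+1) − s_k = 4*3**k*(3*k**2 + 14*k + 17)*factorial(k + 2) = t_k.
Telescope: S(n) = s_(n+1) − s_(2) = 12*3**n*(n + 2)*factorial(n + 3) − (2592) = 12*3**n*n*factorial(n + 3) + 24*3**n*factorial(n + 3) - 2592.

S(n) = 12*3**n*n*factorial(n + 3) + 24*3**n*factorial(n + 3) - 2592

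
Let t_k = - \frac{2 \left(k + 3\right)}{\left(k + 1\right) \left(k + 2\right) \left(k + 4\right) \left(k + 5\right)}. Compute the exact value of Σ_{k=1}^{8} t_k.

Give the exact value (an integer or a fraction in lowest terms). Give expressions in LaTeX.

Σ = -6/65

r(k) = (k + 1)*(k + 4)**2/((k + 3)**2*(k + 6)) after simplifying.
Gosper form: A/B · C(k+1)/C(k) with A=k + 1, B=k + 6, C=k**2 + 6*k + 9.
Set up (k + 1)·f(k+1) − (k + 5)·f(k) − (k**2 + 6*k + 9) = 0.
deg f ≤ 4 (via 1,1,2).
A polynomial solution: f(k) = k*(k + 2)*(k + 3)*(k + 5)/8.
Get s_k = R·t_k = k*(-k - 5)/(4*(k**2 + 5*k + 4)) with R(k) = B(k−1)f(k)/C(k) = k*(k + 2)*(k + 5)**2/(8*(k + 3)).
s_(k+1) − s_k = 2*(-k - 3)/(k**4 + 12*k**3 + 49*k**2 + 78*k + 40) = t_k.
Evaluate s at k=9 and k=1: -63/260 and -3/20; difference -6/65.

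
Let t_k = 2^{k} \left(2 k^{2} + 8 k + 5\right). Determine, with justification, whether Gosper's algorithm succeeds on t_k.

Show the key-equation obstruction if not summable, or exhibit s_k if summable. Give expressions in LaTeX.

Compute t_(k+1)/t_k: get 2*(2*k**2 + 12*k + 15)/(2*k**2 + 8*k + 5).
Gosper form: A/B · C(k+1)/C(k) with A=2, B=1, C=k**2 + 4*k + 5/2.
Solve (2)·f(k+1) − (1)·f(k) = k**2 + 4*k + 5/2.
deg f ≤ 2 (via 0,0,2).
Solve for f: f(k) = (2*k**2 + 1)/2 (degree 2 ≤ 2).
Get s_k = R·t_k = 2**k*(2*k**2 + 1) with R(k) = B(k−1)f(k)/C(k) = (2*k**2 + 1)/(2*k**2 + 8*k + 5).
Check: Δs_k = 2**k*(2*k**2 + 8*k + 5). ✓

Yes. s_k = 2^{k} \left(2 k^{2} + 1\right).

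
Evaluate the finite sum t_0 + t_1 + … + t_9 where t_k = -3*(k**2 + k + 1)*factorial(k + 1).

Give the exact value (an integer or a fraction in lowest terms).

Σ = -1077753603

Step 1: r(k) = (k + 2)*(k + (k + 1)**2 + 2)/(k**2 + k + 1).
Factor: A=k + 2; B=1; C=k**2 + k + 1.
Set up (k + 2)·f(k+1) − (1)·f(k) − (k**2 + k + 1) = 0.
deg f ≤ 1 (via 1,0,2).
Match coefficients ⇒ f(k) = k - 1.
So s_k = (B(k−1)f/C)·t_k = ((k - 1)/(k**2 + k + 1))·t_k = -3*(k - 1)*factorial(k + 1).
Check: Δs_k = -3*(k**2 + k + 1)*factorial(k + 1). ✓
Σ_(k=0)^(9) t_k = s_(10) − s_(0) = -1077753600 − (3) = -1077753603.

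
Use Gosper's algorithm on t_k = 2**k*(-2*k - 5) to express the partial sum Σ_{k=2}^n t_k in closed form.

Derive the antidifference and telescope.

S(n) = -4*2**n*n - 6*2**n + 20

Step 1: r(k) = 2*(2*k + 7)/(2*k + 5).
Normal form (A,B,C) = (2, 1, k + 5/2).
f must satisfy (2)·f(k+1) − (1)·f(k) = k + 5/2.
deg f ≤ 1 (via 0,0,1).
Match coefficients ⇒ f(k) = (2*k + 1)/2.
R(k) = B(k−1)·f(k)/C(k) = (2*k + 1)/(2*k + 5); s_k = R·t_k = 2**k*(-2*k - 1).
Check: Δs_k = 2**k*(-2*k - 5). ✓
Σ_(k=2)^n t_k = s_(n+1) − s_(2) = (2**(n + 1)*(-2*n - 3)) − (-20), i.e. -4*2**n*n - 6*2**n + 20.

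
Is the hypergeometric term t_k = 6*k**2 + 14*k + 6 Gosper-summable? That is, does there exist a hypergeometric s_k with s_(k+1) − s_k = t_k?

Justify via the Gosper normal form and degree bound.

Yes. s_k = 2*k**2*(k + 2).

t_(k+1)/t_k = (3*k**2 + 13*k + 13)/(3*k**2 + 7*k + 3).
A = 1, B = 1, C = k**2 + 7*k/3 + 1.
Solve (1)·f(k+1) − (1)·f(k) = k**2 + 7*k/3 + 1.
d = 3 from the (0,0,2) case.
Solve for f: f(k) = k**2*(k + 2)/3 (degree 3 ≤ 3).
Then R = B(k−1)f/C = k**2*(k + 2)/(3*k**2 + 7*k + 3), so s_k = R(k)·t_k = 2*k**2*(k + 2).
Check: Δs_k = 6*k**2 + 14*k + 6. ✓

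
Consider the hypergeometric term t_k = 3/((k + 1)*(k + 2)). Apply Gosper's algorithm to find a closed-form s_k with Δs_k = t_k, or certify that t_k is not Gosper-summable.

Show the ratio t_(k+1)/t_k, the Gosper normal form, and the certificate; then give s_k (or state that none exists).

The ratio is (k + 1)/(k + 3).
A = k + 1, B = k + 3, C = 1.
Key eq: (k + 1)·f(k+1) = (k + 2)·f(k) + (1).
Bound: deg f ≤ 1.
Coefficient equations give f(k) = k.
R(k) = B(k−1)·f(k)/C(k) = k*(k + 2); s_k = R·t_k = 3*k/(k + 1).
Verify: 3/(k**2 + 3*k + 2) matches t_k.

s_k = 3*k/(k + 1)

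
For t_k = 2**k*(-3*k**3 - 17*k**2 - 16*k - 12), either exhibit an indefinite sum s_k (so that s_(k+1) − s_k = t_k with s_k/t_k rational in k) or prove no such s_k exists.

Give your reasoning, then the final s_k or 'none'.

s_k = 2**k*(-3*k**3 + k**2 - 2*k - 4)

Ratio r(k) = 2*(3*k**3 + 26*k**2 + 59*k + 48)/(3*k**3 + 17*k**2 + 16*k + 12).
So A=2 and B=1, with C=k**3 + 17*k**2/3 + 16*k/3 + 4.
Set up (2)·f(k+1) − (1)·f(k) − (k**3 + 17*k**2/3 + 16*k/3 + 4) = 0.
Bound: deg f ≤ 3.
Solve for f: f(k) = (3*k**3 - k**2 + 2*k + 4)/3 (degree 3 ≤ 3).
Then R = B(k−1)f/C = (3*k**3 - k**2 + 2*k + 4)/(3*k**3 + 17*k**2 + 16*k + 12), so s_k = R(k)·t_k = 2**k*(-3*k**3 + k**2 - 2*k - 4).
s_(k+1) − s_k = 2**k*(-3*k**3 - 17*k**2 - 16*k - 12) = t_k.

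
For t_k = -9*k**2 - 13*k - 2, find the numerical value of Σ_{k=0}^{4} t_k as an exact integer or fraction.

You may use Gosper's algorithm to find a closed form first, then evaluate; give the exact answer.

Σ = -410

t_(k+1)/t_k = (9*k**2 + 31*k + 24)/(9*k**2 + 13*k + 2).
So A=1 and B=1, with C=k**2 + 13*k/9 + 2/9.
Need (1)·f(k+1) − (1)·f(k) = k**2 + 13*k/9 + 2/9.
d = 3 from the (0,0,2) case.
Coefficient equations give f(k) = k*(3*k**2 + 2*k - 3)/9.
Then R = B(k−1)f/C = k*(3*k**2 + 2*k - 3)/(9*k**2 + 13*k + 2), so s_k = R(k)·t_k = k*(-3*k**2 - 2*k + 3).
Δs = -9*k**2 - 13*k - 2, as required.
Evaluate s at k=5 and k=0: -410 and 0; difference -410.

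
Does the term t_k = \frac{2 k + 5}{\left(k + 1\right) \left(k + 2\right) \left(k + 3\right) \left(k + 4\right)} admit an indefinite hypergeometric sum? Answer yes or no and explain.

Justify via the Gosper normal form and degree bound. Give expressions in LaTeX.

Yes. s_k = \frac{k \left(k + 4\right)}{3 \left(k^{2} + 4 k + 3\right)}.

Ratio r(k) = (k + 1)*(2*k + 7)/((k + 5)*(2*k + 5)).
So A=k + 1 and B=k + 5, with C=k + 5/2.
f must satisfy (k + 1)·f(k+1) − (k + 4)·f(k) = k + 5/2.
d = 3 from the (1,1,1) case.
Solve for f: f(k) = k*(k + 2)*(k + 4)/6 (degree 3 ≤ 3).
So s_k = (B(k−1)f/C)·t_k = (k*(k + 2)*(k + 4)**2/(3*(2*k + 5)))·t_k = k*(k + 4)/(3*(k**2 + 4*k + 3)).
Δs = (2*k + 5)/(k**4 + 10*k**3 + 35*k**2 + 50*k + 24), as required.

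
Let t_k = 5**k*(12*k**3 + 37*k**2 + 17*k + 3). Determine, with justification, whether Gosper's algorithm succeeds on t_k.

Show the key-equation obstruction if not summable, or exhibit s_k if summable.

Yes. s_k = 5**k*(3*k**3 - 2*k**2 - 2*k + 2).

Compute t_(k+1)/t_k: get 5*(12*k**3 + 73*k**2 + 127*k + 69)/(12*k**3 + 37*k**2 + 17*k + 3).
A = 5, B = 1, C = k**3 + 37*k**2/12 + 17*k/12 + 1/4.
Need (5)·f(k+1) − (1)·f(k) = k**3 + 37*k**2/12 + 17*k/12 + 1/4.
Bound: deg f ≤ 3.
Match coefficients ⇒ f(k) = (3*k**3 - 2*k**2 - 2*k + 2)/12.
Get s_k = R·t_k = 5**k*(3*k**3 - 2*k**2 - 2*k + 2) with R(k) = B(k−1)f(k)/C(k) = (3*k**3 - 2*k**2 - 2*k + 2)/(12*k**3 + 37*k**2 + 17*k + 3).
Verify: 5**k*(12*k**3 + 37*k**2 + 17*k + 3) matches t_k.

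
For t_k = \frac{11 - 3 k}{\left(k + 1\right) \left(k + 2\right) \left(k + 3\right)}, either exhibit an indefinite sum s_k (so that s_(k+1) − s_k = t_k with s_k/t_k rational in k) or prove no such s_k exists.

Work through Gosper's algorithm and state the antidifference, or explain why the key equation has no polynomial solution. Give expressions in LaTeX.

Compute t_(k+1)/t_k: get (k + 1)*(3*k - 8)/((k + 4)*(3*k - 11)).
Factor: A=k + 1; B=k + 4; C=k - 11/3.
Solve (k + 1)·f(k+1) − (k + 3)·f(k) = k - 11/3.
Bound: deg f ≤ 2.
Coefficient equations give f(k) = -k*(2*k + 9)/3.
R(k) = B(k−1)·f(k)/C(k) = -k*(k + 3)*(2*k + 9)/(3*k - 11); s_k = R·t_k = k*(2*k + 9)/((k + 1)*(k + 2)).
Verify: (11 - 3*k)/(k**3 + 6*k**2 + 11*k + 6) matches t_k.

s_k = \frac{k \left(2 k + 9\right)}{\left(k + 1\right) \left(k + 2\right)}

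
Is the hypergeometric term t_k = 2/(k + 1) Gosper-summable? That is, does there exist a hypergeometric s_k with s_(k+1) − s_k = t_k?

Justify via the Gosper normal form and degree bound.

Step 1: r(k) = (k + 1)/(k + 2).
Gosper form: A/B · C(k+1)/C(k) with A=k + 1, B=k + 2, C=1.
f must satisfy (k + 1)·f(k+1) − (k + 1)·f(k) = 1.
From deg A=1, deg B=1, deg C=0: d=0.
Put f(k) = c0: A·f(k+1) − B(k−1)·f(k) − C = -1; need -1 = 0 — inconsistent ⇒ no f, not summable.

No — t_k has no hypergeometric antidifference.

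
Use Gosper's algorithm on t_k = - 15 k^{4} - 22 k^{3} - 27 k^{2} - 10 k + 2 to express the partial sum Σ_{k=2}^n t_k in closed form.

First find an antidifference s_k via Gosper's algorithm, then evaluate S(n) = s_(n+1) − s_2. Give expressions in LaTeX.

Ratio r(k) = (15*k**4 + 82*k**3 + 183*k**2 + 190*k + 72)/(15*k**4 + 22*k**3 + 27*k**2 + 10*k - 2).
Normal form (A,B,C) = (1, 1, k**4 + 22*k**3/15 + 9*k**2/5 + 2*k/3 - 2/15).
Key eq: (1)·f(k+1) = (1)·f(k) + (k**4 + 22*k**3/15 + 9*k**2/5 + 2*k/3 - 2/15).
d = 5 from the (0,0,4) case.
Solve for f: f(k) = k*(3*k**4 - 2*k**3 + 3*k**2 - 3*k - 3)/15 (degree 5 ≤ 5).
Then R = B(k−1)f/C = k*(3*k**4 - 2*k**3 + 3*k**2 - 3*k - 3)/(15*k**4 + 22*k**3 + 27*k**2 + 10*k - 2), so s_k = R(k)·t_k = k*(-3*k**4 + 2*k**3 - 3*k**2 + 3*k + 3).
Check: Δs_k = -15*k**4 - 22*k**3 - 27*k**2 - 10*k + 2. ✓
Σ_(k=2)^n t_k = s_(n+1) − s_(2) = (-3*n**5 - 13*n**4 - 25*n**3 - 24*n**2 - 7*n + 2) − (-70), i.e. -3*n**5 - 13*n**4 - 25*n**3 - 24*n**2 - 7*n + 72.

S(n) = - 3 n^{5} - 13 n^{4} - 25 n^{3} - 24 n^{2} - 7 n + 72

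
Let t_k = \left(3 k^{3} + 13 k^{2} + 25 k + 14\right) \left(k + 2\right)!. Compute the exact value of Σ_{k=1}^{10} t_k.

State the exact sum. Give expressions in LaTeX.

Σ = 2335132799970

t_(k+1)/t_k = (3*k**4 + 31*k**3 + 126*k**2 + 235*k + 165)/(3*k**3 + 13*k**2 + 25*k + 14).
Gosper form: A/B · C(k+1)/C(k) with A=k + 3, B=1, C=k**3 + 13*k**2/3 + 25*k/3 + 14/3.
Set up (k + 3)·f(k+1) − (1)·f(k) − (k**3 + 13*k**2/3 + 25*k/3 + 14/3) = 0.
deg f ≤ 2 (via 1,0,3).
Match coefficients ⇒ f(k) = (3*k**2 + k + 1)/3.
Get s_k = R·t_k = (3*k**2 + k + 1)*factorial(k + 2) with R(k) = B(k−1)f(k)/C(k) = (3*k**2 + k + 1)/(3*k**3 + 13*k**2 + 25*k + 14).
s_(k+1) − s_k = (3*k**3 + 13*k**2 + 25*k + 14)*factorial(k + 2) = t_k.
Σ_(k=1)^(10) t_k = s_(11) − s_(1) = 2335132800000 − (30) = 2335132799970.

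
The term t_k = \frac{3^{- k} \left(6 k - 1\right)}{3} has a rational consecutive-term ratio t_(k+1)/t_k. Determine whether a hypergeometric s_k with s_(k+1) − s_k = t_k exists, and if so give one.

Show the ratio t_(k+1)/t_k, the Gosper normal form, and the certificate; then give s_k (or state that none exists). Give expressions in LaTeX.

r(k) = (6*k + 5)/(3*(6*k - 1)) after simplifying.
Normal form (A,B,C) = (1/3, 1, k - 1/6).
Set up (1/3)·f(k+1) − (1)·f(k) − (k - 1/6) = 0.
From deg A=0, deg B=0, deg C=1: d=1.
Solving with deg f ≤ 1: f(k) = -(3*k + 1)/2.
Certificate R = B(k−1)f/C = -3*(3*k + 1)/(6*k - 1) gives s_k = (-3*k - 1)/3**k.
s_(k+1) − s_k = (6*k - 1)/(3*3**k) = t_k.

s_k = 3^{- k} \left(- 3 k - 1\right)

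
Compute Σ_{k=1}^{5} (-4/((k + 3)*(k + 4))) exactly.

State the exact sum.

r(k) = (k + 3)/(k + 5) after simplifying.
Factor: A=k + 3; B=k + 5; C=1.
Key eq: (k + 3)·f(k+1) = (k + 4)·f(k) + (1).
Bound: deg f ≤ 1.
Coefficient equations give f(k) = k/3.
So s_k = (B(k−1)f/C)·t_k = (k*(k + 4)/3)·t_k = -4*k/(3*k + 9).
Check: Δs_k = -4/(k**2 + 7*k + 12). ✓
Sum = s_(6) − s_(1); s_(6) = -8/9, s_(1) = -1/3 ⇒ -5/9.

Σ = -5/9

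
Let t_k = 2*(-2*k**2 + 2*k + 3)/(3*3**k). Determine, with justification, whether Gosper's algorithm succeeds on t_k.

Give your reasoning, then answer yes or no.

The ratio is (2*k**2 + 2*k - 3)/(3*(2*k**2 - 2*k - 3)).
Normal form (A,B,C) = (1/3, 1, k**2 - k - 3/2).
f must satisfy (1/3)·f(k+1) − (1)·f(k) = k**2 - k - 3/2.
From deg A=0, deg B=0, deg C=2: d=2.
Solving with deg f ≤ 2: f(k) = -3*(k - 1)*(k + 1)/2.
Then R = B(k−1)f/C = -3*(k - 1)*(k + 1)/(2*k**2 - 2*k - 3), so s_k = R(k)·t_k = 2*(k**2 - 1)/3**k.
Check: Δs_k = 2*(-2*k**2 + 2*k + 3)/(3*3**k). ✓

Yes. s_k = 2*(k**2 - 1)/3**k.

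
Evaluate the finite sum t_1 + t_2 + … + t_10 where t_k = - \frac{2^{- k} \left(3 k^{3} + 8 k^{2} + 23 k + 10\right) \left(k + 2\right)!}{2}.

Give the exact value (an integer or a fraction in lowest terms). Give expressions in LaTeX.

Σ = -1082431332

Ratio r(k) = (3*k**4 + 26*k**3 + 99*k**2 + 188*k + 132)/(2*(3*k**3 + 8*k**2 + 23*k + 10)).
A = k/2 + 3/2, B = 1, C = k**3 + 8*k**2/3 + 23*k/3 + 10/3.
Need (k/2 + 3/2)·f(k+1) − (1)·f(k) = k**3 + 8*k**2/3 + 23*k/3 + 10/3.
deg f ≤ 2 (via 1,0,3).
Match coefficients ⇒ f(k) = 2*(3*k**2 - k + 4)/3.
Get s_k = R·t_k = -(3*k**2 - k + 4)*factorial(k + 2)/2**k with R(k) = B(k−1)f(k)/C(k) = 2*(3*k**2 - k + 4)/(3*k**3 + 8*k**2 + 23*k + 10).
Verify: -(3*k**3 + 8*k**2 + 23*k + 10)*factorial(k + 2)/(2*2**k) matches t_k.
Sum = s_(11) − s_(1); s_(11) = -1082431350, s_(1) = -18 ⇒ -1082431332.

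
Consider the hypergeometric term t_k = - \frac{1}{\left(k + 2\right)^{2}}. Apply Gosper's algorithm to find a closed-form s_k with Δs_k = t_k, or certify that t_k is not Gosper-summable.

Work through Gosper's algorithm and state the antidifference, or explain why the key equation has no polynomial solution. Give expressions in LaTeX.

none (Gosper's algorithm certifies no s_k)

Ratio r(k) = (k + 2)**2/(k + 3)**2.
Factor: A=k**2 + 4*k + 4; B=k**2 + 6*k + 9; C=1.
Key eq: (k**2 + 4*k + 4)·f(k+1) = (k**2 + 4*k + 4)·f(k) + (1).
d = 0 from the (2,2,0) case.
Write f(k) = c0. Then LHS − RHS = -1, requiring -1 = 0: contradictory. No certificate.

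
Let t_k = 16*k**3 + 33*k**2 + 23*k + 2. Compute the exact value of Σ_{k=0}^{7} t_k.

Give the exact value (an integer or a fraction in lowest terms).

t_(k+1)/t_k = (16*k**3 + 81*k**2 + 137*k + 74)/(16*k**3 + 33*k**2 + 23*k + 2).
Take A(k)=1, B(k)=1, C(k)=k**3 + 33*k**2/16 + 23*k/16 + 1/8.
Key eq: (1)·f(k+1) = (1)·f(k) + (k**3 + 33*k**2/16 + 23*k/16 + 1/8).
deg f ≤ 4 (via 0,0,3).
Solve for f: f(k) = k*(4*k**3 + 3*k**2 - k - 4)/16 (degree 4 ≤ 4).
So s_k = (B(k−1)f/C)·t_k = (k*(4*k**3 + 3*k**2 - k - 4)/(16*k**3 + 33*k**2 + 23*k + 2))·t_k = k*(4*k**3 + 3*k**2 - k - 4).
Δs = 16*k**3 + 33*k**2 + 23*k + 2, as required.
Sum = s_(8) − s_(0); s_(8) = 17824, s_(0) = 0 ⇒ 17824.

Σ = 17824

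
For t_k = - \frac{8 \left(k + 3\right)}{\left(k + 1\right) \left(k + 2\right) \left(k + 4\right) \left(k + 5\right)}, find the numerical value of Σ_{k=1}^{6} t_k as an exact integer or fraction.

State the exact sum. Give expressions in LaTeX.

The ratio is (k + 1)*(k + 4)**2/((k + 3)**2*(k + 6)).
Take A(k)=k + 1, B(k)=k + 6, C(k)=k**2 + 6*k + 9.
Key eq: (k + 1)·f(k+1) = (k + 5)·f(k) + (k**2 + 6*k + 9).
d = 4 from the (1,1,2) case.
A polynomial solution: f(k) = k*(k + 2)*(k + 3)*(k + 5)/8.
Then R = B(k−1)f/C = k*(k + 2)*(k + 5)**2/(8*(k + 3)), so s_k = R(k)·t_k = k*(-k - 5)/(k**2 + 5*k + 4).
s_(k+1) − s_k = 8*(-k - 3)/(k**4 + 12*k**3 + 49*k**2 + 78*k + 40) = t_k.
Sum = s_(7) − s_(1); s_(7) = -21/22, s_(1) = -3/5 ⇒ -39/110.

Σ = -39/110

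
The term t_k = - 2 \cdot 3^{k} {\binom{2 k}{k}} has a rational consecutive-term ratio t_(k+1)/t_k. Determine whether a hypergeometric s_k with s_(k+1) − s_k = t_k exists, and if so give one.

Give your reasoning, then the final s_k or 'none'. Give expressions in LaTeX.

Compute t_(k+1)/t_k: get 6*(2*k + 1)/(k + 1).
So A=12*k + 6 and B=k + 1, with C=1.
Solve (12*k + 6)·f(k+1) − (k)·f(k) = 1.
Degrees (1,1,0) ⇒ d ≤ -1.
Bound -1 < 0, so the key equation has no polynomial solution.

not Gosper-summable; s_k does not exist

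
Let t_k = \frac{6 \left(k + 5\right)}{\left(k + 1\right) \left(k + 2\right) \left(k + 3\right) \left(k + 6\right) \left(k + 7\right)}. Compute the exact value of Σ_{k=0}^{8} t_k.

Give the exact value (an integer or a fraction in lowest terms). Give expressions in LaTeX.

r(k) = (k + 1)*(k + 6)**2/((k + 4)*(k + 5)*(k + 8)) after simplifying.
Gosper form: A/B · C(k+1)/C(k) with A=k + 1, B=k + 8, C=k**3 + 14*k**2 + 65*k + 100.
Solve (k + 1)·f(k+1) − (k + 7)·f(k) = k**3 + 14*k**2 + 65*k + 100.
From deg A=1, deg B=1, deg C=3: d=6.
A polynomial solution: f(k) = k*(k + 3)*(k + 4)**2*(k + 5)**2/36.
Certificate R = B(k−1)f/C = k*(k + 3)*(k + 4)*(k + 7)/36 gives s_k = k*(k**2 + 9*k + 20)/(6*(k**3 + 9*k**2 + 20*k + 12)).
s_(k+1) − s_k = 6*(k + 5)/(k**5 + 19*k**4 + 131*k**3 + 401*k**2 + 540*k + 252) = t_k.
Σ_(k=0)^(8) t_k = s_(9) − s_(0) = 91/550 − (0) = 91/550.

Σ = 91/550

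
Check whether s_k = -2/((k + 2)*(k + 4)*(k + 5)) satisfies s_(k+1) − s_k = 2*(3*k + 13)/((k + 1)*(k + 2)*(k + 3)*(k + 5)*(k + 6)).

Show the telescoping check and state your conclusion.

Invalid: residual 12*(-2*k - 7)/(k**6 + 21*k**5 + 175*k**4 + 735*k**3 + 1624*k**2 + 1764*k + 720) ≠ 0.

s_(k+1) = -2/((k + 3)*(k + 5)*(k + 6))
s_(k+1) − s_k = 2*(3*k + 10)/(k**5 + 20*k**4 + 155*k**3 + 580*k**2 + 1044*k + 720)
(s_(k+1) − s_k) − t_k = 12*(-2*k - 7)/(k**6 + 21*k**5 + 175*k**4 + 735*k**3 + 1624*k**2 + 1764*k + 720)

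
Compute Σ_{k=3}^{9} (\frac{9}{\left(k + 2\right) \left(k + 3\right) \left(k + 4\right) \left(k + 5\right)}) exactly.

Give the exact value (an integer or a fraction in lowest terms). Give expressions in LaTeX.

Compute t_(k+1)/t_k: get (k + 2)/(k + 6).
Factor: A=k + 2; B=k + 6; C=1.
f must satisfy (k + 2)·f(k+1) − (k + 5)·f(k) = 1.
deg f ≤ 3 (via 1,1,0).
Solve for f: f(k) = k*(k**2 + 9*k + 26)/72 (degree 3 ≤ 3).
R(k) = B(k−1)·f(k)/C(k) = k*(k + 5)*(k**2 + 9*k + 26)/72; s_k = R·t_k = k*(k**2 + 9*k + 26)/(8*(k + 2)*(k + 3)*(k + 4)).
s_(k+1) − s_k = 9/(k**4 + 14*k**3 + 71*k**2 + 154*k + 120) = t_k.
Evaluate s at k=10 and k=3: 45/364 and 31/280; difference 47/3640.

Σ = 47/3640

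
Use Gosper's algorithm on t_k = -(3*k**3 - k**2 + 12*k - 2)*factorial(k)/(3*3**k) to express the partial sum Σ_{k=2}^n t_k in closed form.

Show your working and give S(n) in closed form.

The ratio is (k + 1)*(12*k + 3*(k + 1)**3 - (k + 1)**2 + 10)/(3*(3*k**3 - k**2 + 12*k - 2)).
A = k/3 + 1/3, B = 1, C = k**3 - k**2/3 + 4*k - 2/3.
Need (k/3 + 1/3)·f(k+1) − (1)·f(k) = k**3 - k**2/3 + 4*k - 2/3.
d = 2 from the (1,0,3) case.
Solve for f: f(k) = 3*k**2 - k + 2 (degree 2 ≤ 2).
R(k) = B(k−1)·f(k)/C(k) = 3*(3*k**2 - k + 2)/(3*k**3 - k**2 + 12*k - 2); s_k = R·t_k = -(3*k**2 - k + 2)*factorial(k)/3**k.
Δs = -(3*k**3 - k**2 + 12*k - 2)*factorial(k)/(3*3**k), as required.
Σ_(k=2)^n t_k = s_(n+1) − s_(2) = (-3**(-n - 1)*(3*n**2 + 5*n + 4)*factorial(n + 1)) − (-8/3), i.e. 3**(-n - 1)*(8*3**n - 3*n**3*factorial(n) - 8*n**2*factorial(n) - 9*n*factorial(n) - 4*factorial(n)).

S(n) = 3**(-n - 1)*(8*3**n - 3*n**3*factorial(n) - 8*n**2*factorial(n) - 9*n*factorial(n) - 4*factorial(n))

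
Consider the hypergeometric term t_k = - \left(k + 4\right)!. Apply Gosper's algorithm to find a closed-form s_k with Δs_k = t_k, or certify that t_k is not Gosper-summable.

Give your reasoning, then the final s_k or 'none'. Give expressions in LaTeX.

Compute t_(k+1)/t_k: get k + 5.
Gosper form: A/B · C(k+1)/C(k) with A=k + 5, B=1, C=1.
Set up (k + 5)·f(k+1) − (1)·f(k) − (1) = 0.
Degrees (1,0,0) ⇒ d ≤ -1.
d = -1 < 0 ⇒ no nonzero polynomial f; not summable.

none — t_k is not Gosper-summable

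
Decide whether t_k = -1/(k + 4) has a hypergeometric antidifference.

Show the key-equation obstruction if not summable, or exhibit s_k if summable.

Ratio r(k) = (k + 4)/(k + 5).
Take A(k)=k + 4, B(k)=k + 5, C(k)=1.
Solve (k + 4)·f(k+1) − (k + 4)·f(k) = 1.
From deg A=1, deg B=1, deg C=0: d=0.
Put f(k) = c0: A·f(k+1) − B(k−1)·f(k) − C = -1; need -1 = 0 — inconsistent ⇒ no f, not summable.

No — key equation has no polynomial f.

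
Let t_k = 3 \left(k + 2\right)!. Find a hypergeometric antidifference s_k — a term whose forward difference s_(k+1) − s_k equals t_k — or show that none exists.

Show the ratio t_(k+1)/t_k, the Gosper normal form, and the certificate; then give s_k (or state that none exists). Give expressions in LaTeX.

r(k) = k + 3 after simplifying.
Factor: A=k + 3; B=1; C=1.
Need (k + 3)·f(k+1) − (1)·f(k) = 1.
Degrees (1,0,0) ⇒ d ≤ -1.
deg f ≤ -1 is impossible — no certificate.

no hypergeometric antidifference exists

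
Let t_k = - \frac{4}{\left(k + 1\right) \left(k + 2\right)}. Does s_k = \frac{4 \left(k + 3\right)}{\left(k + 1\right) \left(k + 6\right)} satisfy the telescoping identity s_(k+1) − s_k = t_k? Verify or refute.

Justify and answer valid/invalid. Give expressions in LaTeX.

s_(k+1) = 4*(k + 4)/((k + 2)*(k + 7))
s_(k+1) − s_k = 4*(-k**2 - 7*k - 18)/(k**4 + 16*k**3 + 83*k**2 + 152*k + 84)
(s_(k+1) − s_k) − t_k = 24*(k + 4)/(k**4 + 16*k**3 + 83*k**2 + 152*k + 84)

Invalid: residual \frac{24 \left(k + 4\right)}{k^{4} + 16 k^{3} + 83 k^{2} + 152 k + 84} ≠ 0.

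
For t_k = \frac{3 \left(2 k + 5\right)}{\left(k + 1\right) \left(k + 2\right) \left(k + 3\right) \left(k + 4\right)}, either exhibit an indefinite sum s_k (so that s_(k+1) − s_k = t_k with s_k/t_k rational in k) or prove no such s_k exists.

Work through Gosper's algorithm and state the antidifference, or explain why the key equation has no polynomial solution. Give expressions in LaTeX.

s_k = \frac{k \left(k + 4\right)}{k^{2} + 4 k + 3}

Ratio r(k) = (k + 1)*(2*k + 7)/((k + 5)*(2*k + 5)).
Factor: A=k + 1; B=k + 5; C=k + 5/2.
f must satisfy (k + 1)·f(k+1) − (k + 4)·f(k) = k + 5/2.
Bound: deg f ≤ 3.
Solve for f: f(k) = k*(k + 2)*(k + 4)/6 (degree 3 ≤ 3).
R(k) = B(k−1)·f(k)/C(k) = k*(k + 2)*(k + 4)**2/(3*(2*k + 5)); s_k = R·t_k = k*(k + 4)/(k**2 + 4*k + 3).
Check: Δs_k = 3*(2*k + 5)/(k**4 + 10*k**3 + 35*k**2 + 50*k + 24). ✓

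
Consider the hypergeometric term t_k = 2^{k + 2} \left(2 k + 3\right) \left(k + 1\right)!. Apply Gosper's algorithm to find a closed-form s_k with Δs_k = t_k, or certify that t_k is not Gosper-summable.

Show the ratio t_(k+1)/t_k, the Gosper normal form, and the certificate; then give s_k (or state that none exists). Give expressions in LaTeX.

t_(k+1)/t_k = 2*(k + 2)*(2*k + 5)/(2*k + 3).
So A=2*k + 4 and B=1, with C=k + 3/2.
Need (2*k + 4)·f(k+1) − (1)·f(k) = k + 3/2.
From deg A=1, deg B=0, deg C=1: d=0.
Coefficient equations give f(k) = 1/2.
So s_k = (B(k−1)f/C)·t_k = (1/(2*k + 3))·t_k = 2**(k + 2)*factorial(k + 1).
Check: Δs_k = 2**(k + 2)*(2*k + 3)*factorial(k + 1). ✓

s_k = 2^{k + 2} \left(k + 1\right)!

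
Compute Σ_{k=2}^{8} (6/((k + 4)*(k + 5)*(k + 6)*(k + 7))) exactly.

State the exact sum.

Compute t_(k+1)/t_k: get (k + 4)/(k + 8).
So A=k + 4 and B=k + 8, with C=1.
Need (k + 4)·f(k+1) − (k + 7)·f(k) = 1.
Bound: deg f ≤ 3.
A polynomial solution: f(k) = k*(k**2 + 15*k + 74)/360.
Then R = B(k−1)f/C = k*(k + 7)*(k**2 + 15*k + 74)/360, so s_k = R(k)·t_k = k*(k**2 + 15*k + 74)/(60*(k + 4)*(k + 5)*(k + 6)).
Verify: 6/(k**4 + 22*k**3 + 179*k**2 + 638*k + 840) matches t_k.
Sum = s_(9) − s_(2); s_(9) = 29/1820, s_(2) = 3/280 ⇒ 19/3640.

Σ = 19/3640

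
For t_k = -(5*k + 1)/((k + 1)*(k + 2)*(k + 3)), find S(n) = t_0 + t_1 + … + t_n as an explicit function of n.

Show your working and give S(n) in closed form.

S(n) = (-3*n**2 - 5*n - 2)/(2*(n**2 + 5*n + 6))

t_(k+1)/t_k = (k + 1)*(5*k + 6)/((k + 4)*(5*k + 1)).
So A=k + 1 and B=k + 4, with C=k + 1/5.
Key eq: (k + 1)·f(k+1) = (k + 3)·f(k) + (k + 1/5).
From deg A=1, deg B=1, deg C=1: d=2.
Solving with deg f ≤ 2: f(k) = k*(3*k - 1)/10.
Then R = B(k−1)f/C = k*(k + 3)*(3*k - 1)/(2*(5*k + 1)), so s_k = R(k)·t_k = k*(1 - 3*k)/(2*(k + 1)*(k + 2)).
Check: Δs_k = (-5*k - 1)/(k**3 + 6*k**2 + 11*k + 6). ✓
Σ_(k=0)^n t_k = s_(n+1) − s_(0) = ((-3*n**2 - 5*n - 2)/(2*(n**2 + 5*n + 6))) − (0), i.e. (-3*n**2 - 5*n - 2)/(2*(n**2 + 5*n + 6)).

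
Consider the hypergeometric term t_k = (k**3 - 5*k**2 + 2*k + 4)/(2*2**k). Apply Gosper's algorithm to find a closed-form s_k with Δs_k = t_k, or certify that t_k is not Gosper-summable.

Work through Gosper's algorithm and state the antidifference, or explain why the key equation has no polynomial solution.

Ratio r(k) = (k**3 - 2*k**2 - 5*k + 2)/(2*(k**3 - 5*k**2 + 2*k + 4)).
Take A(k)=1/2, B(k)=1, C(k)=k**3 - 5*k**2 + 2*k + 4.
f must satisfy (1/2)·f(k+1) − (1)·f(k) = k**3 - 5*k**2 + 2*k + 4.
Degrees (0,0,3) ⇒ d ≤ 3.
A polynomial solution: f(k) = -2*(k + 1)*(k**2 - 3*k + 4).
So s_k = (B(k−1)f/C)·t_k = (-2*(k + 1)*(k**2 - 3*k + 4)/(k**3 - 5*k**2 + 2*k + 4))·t_k = (-k**3 + 2*k**2 - k - 4)/2**k.
Δs = (k**3 - 5*k**2 + 2*k + 4)/(2*2**k), as required.

s_k = (-k**3 + 2*k**2 - k - 4)/2**k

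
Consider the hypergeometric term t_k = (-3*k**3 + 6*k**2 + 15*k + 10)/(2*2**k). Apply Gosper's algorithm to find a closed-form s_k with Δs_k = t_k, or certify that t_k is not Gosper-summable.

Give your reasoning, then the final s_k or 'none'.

Compute t_(k+1)/t_k: get (3*k**3 + 3*k**2 - 18*k - 28)/(2*(3*k**3 - 6*k**2 - 15*k - 10)).
A = 1/2, B = 1, C = k**3 - 2*k**2 - 5*k - 10/3.
Solve (1/2)·f(k+1) − (1)·f(k) = k**3 - 2*k**2 - 5*k - 10/3.
deg f ≤ 3 (via 0,0,3).
Match coefficients ⇒ f(k) = -2*(3*k**3 + 3*k**2 - 4)/3.
Get s_k = R·t_k = (3*k**3 + 3*k**2 - 4)/2**k with R(k) = B(k−1)f(k)/C(k) = -2*(3*k**3 + 3*k**2 - 4)/(3*k**3 - 6*k**2 - 15*k - 10).
Verify: (-3*k**3 + 6*k**2 + 15*k + 10)/(2*2**k) matches t_k.

s_k = (3*k**3 + 3*k**2 - 4)/2**k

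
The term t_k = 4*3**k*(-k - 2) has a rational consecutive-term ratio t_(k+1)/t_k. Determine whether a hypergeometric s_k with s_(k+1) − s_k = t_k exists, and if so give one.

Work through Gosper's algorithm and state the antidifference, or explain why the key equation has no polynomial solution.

t_(k+1)/t_k = 3*(k + 3)/(k + 2).
A = 3, B = 1, C = k + 2.
f must satisfy (3)·f(k+1) − (1)·f(k) = k + 2.
Bound: deg f ≤ 1.
Coefficient equations give f(k) = (2*k + 1)/4.
Get s_k = R·t_k = 3**k*(-2*k - 1) with R(k) = B(k−1)f(k)/C(k) = (2*k + 1)/(4*(k + 2)).
Verify: 4*3**k*(-k - 2) matches t_k.

s_k = 3**k*(-2*k - 1)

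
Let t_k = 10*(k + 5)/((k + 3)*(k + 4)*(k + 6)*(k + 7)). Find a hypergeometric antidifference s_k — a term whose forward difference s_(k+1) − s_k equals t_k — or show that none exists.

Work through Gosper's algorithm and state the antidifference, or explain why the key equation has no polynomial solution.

s_k = 5*k*(k + 9)/(18*(k**2 + 9*k + 18))

Step 1: r(k) = (k + 3)*(k + 6)**2/((k + 5)**2*(k + 8)).
Gosper form: A/B · C(k+1)/C(k) with A=k + 3, B=k + 8, C=k**2 + 10*k + 25.
Key eq: (k + 3)·f(k+1) = (k + 7)·f(k) + (k**2 + 10*k + 25).
From deg A=1, deg B=1, deg C=2: d=4.
Match coefficients ⇒ f(k) = k*(k + 4)*(k + 5)*(k + 9)/36.
Certificate R = B(k−1)f/C = k*(k + 4)*(k + 7)*(k + 9)/(36*(k + 5)) gives s_k = 5*k*(k + 9)/(18*(k**2 + 9*k + 18)).
s_(k+1) − s_k = 10*(k + 5)/(k**4 + 20*k**3 + 145*k**2 + 450*k + 504) = t_k.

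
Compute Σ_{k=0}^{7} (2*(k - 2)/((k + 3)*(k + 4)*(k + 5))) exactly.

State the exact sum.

Σ = -1/22

The ratio is (k - 1)*(k + 3)/((k - 2)*(k + 6)).
Normal form (A,B,C) = (k + 3, k + 6, k - 2).
Solve (k + 3)·f(k+1) − (k + 5)·f(k) = k - 2.
From deg A=1, deg B=1, deg C=1: d=2.
A polynomial solution: f(k) = k*(k - 17)/24.
Get s_k = R·t_k = k*(k - 17)/(12*(k + 3)*(k + 4)) with R(k) = B(k−1)f(k)/C(k) = k*(k - 17)*(k + 5)/(24*(k - 2)).
Verify: 2*(k - 2)/(k**3 + 12*k**2 + 47*k + 60) matches t_k.
Sum = s_(8) − s_(0); s_(8) = -1/22, s_(0) = 0 ⇒ -1/22.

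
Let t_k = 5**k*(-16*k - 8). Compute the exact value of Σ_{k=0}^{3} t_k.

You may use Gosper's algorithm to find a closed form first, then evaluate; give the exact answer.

Σ = -8128

Step 1: r(k) = 5*(2*k + 3)/(2*k + 1).
Factor: A=5; B=1; C=k + 1/2.
Need (5)·f(k+1) − (1)·f(k) = k + 1/2.
d = 1 from the (0,0,1) case.
Solve for f: f(k) = (4*k - 3)/16 (degree 1 ≤ 1).
So s_k = (B(k−1)f/C)·t_k = ((4*k - 3)/(8*(2*k + 1)))·t_k = 5**k*(3 - 4*k).
Verify: 5**k*(-16*k - 8) matches t_k.
Telescoping: Σ = s_(4) − s_(0) = -8125 − (3) = -8128.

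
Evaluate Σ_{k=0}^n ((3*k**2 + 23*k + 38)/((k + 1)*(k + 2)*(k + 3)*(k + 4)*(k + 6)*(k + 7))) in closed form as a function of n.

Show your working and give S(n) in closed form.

S(n) = (n**3 + 13*n**2 + 50*n + 38)/(18*(n**3 + 13*n**2 + 50*n + 56))

The ratio is (k + 1)*(k + 6)*(23*k + 3*(k + 1)**2 + 61)/((k + 5)*(k + 8)*(3*k**2 + 23*k + 38)).
Factor: A=k + 1; B=k + 8; C=k**3 + 38*k**2/3 + 51*k + 190/3.
Set up (k + 1)·f(k+1) − (k + 7)·f(k) − (k**3 + 38*k**2/3 + 51*k + 190/3) = 0.
Bound: deg f ≤ 6.
Coefficient equations give f(k) = k*(k + 2)*(k + 4)*(k + 5)*(k**2 + 10*k + 27)/54.
Certificate R = B(k−1)f/C = k*(k + 2)*(k + 4)*(k + 7)*(k**2 + 10*k + 27)/(18*(3*k**2 + 23*k + 38)) gives s_k = k*(k**2 + 10*k + 27)/(18*(k**3 + 10*k**2 + 27*k + 18)).
Check: Δs_k = (3*k**2 + 23*k + 38)/(k**6 + 23*k**5 + 207*k**4 + 925*k**3 + 2144*k**2 + 2412*k + 1008). ✓
Evaluate: s_(n+1) = (n**3 + 13*n**2 + 50*n + 38)/(18*(n**3 + 13*n**2 + 50*n + 56)); subtract s_(0) = 0 ⇒ S(n) = (n**3 + 13*n**2 + 50*n + 38)/(18*(n**3 + 13*n**2 + 50*n + 56)).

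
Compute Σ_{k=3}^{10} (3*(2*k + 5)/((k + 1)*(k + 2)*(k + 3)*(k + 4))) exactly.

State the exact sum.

Step 1: r(k) = (k + 1)*(2*k + 7)/((k + 5)*(2*k + 5)).
Gosper form: A/B · C(k+1)/C(k) with A=k + 1, B=k + 5, C=k + 5/2.
Solve (k + 1)·f(k+1) − (k + 4)·f(k) = k + 5/2.
From deg A=1, deg B=1, deg C=1: d=3.
A polynomial solution: f(k) = k*(k + 2)*(k + 4)/6.
Certificate R = B(k−1)f/C = k*(k + 2)*(k + 4)**2/(3*(2*k + 5)) gives s_k = k*(k + 4)/(k**2 + 4*k + 3).
Check: Δs_k = 3*(2*k + 5)/(k**4 + 10*k**3 + 35*k**2 + 50*k + 24). ✓
Evaluate s at k=11 and k=3: 55/56 and 7/8; difference 3/28.

Σ = 3/28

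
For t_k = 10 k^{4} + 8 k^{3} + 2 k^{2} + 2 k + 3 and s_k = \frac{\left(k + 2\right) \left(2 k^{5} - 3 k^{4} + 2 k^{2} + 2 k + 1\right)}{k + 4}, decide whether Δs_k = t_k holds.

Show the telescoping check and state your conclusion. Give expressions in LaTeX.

Invalid: residual \frac{2 \left(- 8 k^{5} - 51 k^{4} - 34 k^{3} - 8 k^{2} - 9 k - 11\right)}{k^{2} + 9 k + 20} ≠ 0.

s_(k+1) = (k + 3)*(2*k + 2*(k + 1)**5 - 3*(k + 1)**4 + 2*(k + 1)**2 + 3)/(k + 5)
s_(k+1) − s_k = (10*k**6 + 82*k**5 + 172*k**4 + 112*k**3 + 45*k**2 + 49*k + 38)/(k**2 + 9*k + 20)
(s_(k+1) − s_k) − t_k = 2*(-8*k**5 - 51*k**4 - 34*k**3 - 8*k**2 - 9*k - 11)/(k**2 + 9*k + 20)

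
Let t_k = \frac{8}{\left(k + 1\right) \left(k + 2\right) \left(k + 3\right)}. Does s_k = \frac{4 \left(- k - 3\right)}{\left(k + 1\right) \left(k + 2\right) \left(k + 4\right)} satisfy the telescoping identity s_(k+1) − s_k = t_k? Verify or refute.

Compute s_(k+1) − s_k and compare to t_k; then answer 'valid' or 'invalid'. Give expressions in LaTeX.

Invalid: residual \frac{4 \left(- 3 k - 11\right)}{k^{5} + 15 k^{4} + 85 k^{3} + 225 k^{2} + 274 k + 120} ≠ 0.

s_(k+1) = 4*(-k - 4)/((k + 2)*(k + 3)*(k + 5))
s_(k+1) − s_k = 4*(2*k**2 + 15*k + 29)/(k**5 + 15*k**4 + 85*k**3 + 225*k**2 + 274*k + 120)
(s_(k+1) − s_k) − t_k = 4*(-3*k - 11)/(k**5 + 15*k**4 + 85*k**3 + 225*k**2 + 274*k + 120)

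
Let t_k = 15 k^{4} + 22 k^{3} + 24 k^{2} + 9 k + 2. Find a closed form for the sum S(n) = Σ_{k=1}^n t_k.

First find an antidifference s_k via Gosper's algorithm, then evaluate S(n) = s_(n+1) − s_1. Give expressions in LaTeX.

S(n) = n \left(3 n^{4} + 13 n^{3} + 24 n^{2} + 22 n + 10\right)

Compute t_(k+1)/t_k: get (15*k**4 + 82*k**3 + 180*k**2 + 183*k + 72)/(15*k**4 + 22*k**3 + 24*k**2 + 9*k + 2).
Normal form (A,B,C) = (1, 1, k**4 + 22*k**3/15 + 8*k**2/5 + 3*k/5 + 2/15).
Key eq: (1)·f(k+1) = (1)·f(k) + (k**4 + 22*k**3/15 + 8*k**2/5 + 3*k/5 + 2/15).
Bound: deg f ≤ 5.
Solve for f: f(k) = k*(3*k**4 - 2*k**3 + 2*k**2 - 2*k + 1)/15 (degree 5 ≤ 5).
Certificate R = B(k−1)f/C = k*(3*k**4 - 2*k**3 + 2*k**2 - 2*k + 1)/((k**2 + k + 1)*(15*k**2 + 7*k + 2)) gives s_k = k*(3*k**4 - 2*k**3 + 2*k**2 - 2*k + 1).
s_(k+1) − s_k = 15*k**4 + 22*k**3 + 24*k**2 + 9*k + 2 = t_k.
s_(n+1) = 3*n**5 + 13*n**4 + 24*n**3 + 22*n**2 + 10*n + 2 and s_(1) = 2, so S(n) = n*(3*n**4 + 13*n**3 + 24*n**2 + 22*n + 10).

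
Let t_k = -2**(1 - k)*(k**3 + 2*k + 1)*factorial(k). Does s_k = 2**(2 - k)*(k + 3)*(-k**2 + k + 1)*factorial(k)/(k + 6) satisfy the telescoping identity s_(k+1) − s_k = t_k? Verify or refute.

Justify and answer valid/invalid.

Invalid: residual 6*(k**4 + 6*k**3 + 15*k + 8)*factorial(k)/(2**k*(k + 6)*(k + 7)) ≠ 0.

s_(k+1) = -2**(1 - k)*(k + 4)*(k**2 + k - 1)*factorial(k + 1)/(k + 7)
s_(k+1) − s_k = -2**(1 - k)*(k**5 + 10*k**4 + 26*k**3 + 27*k**2 + 52*k + 18)*factorial(k)/((k + 6)*(k + 7))
(s_(k+1) − s_k) − t_k = 6*(k**4 + 6*k**3 + 15*k + 8)*factorial(k)/(2**k*(k + 6)*(k + 7))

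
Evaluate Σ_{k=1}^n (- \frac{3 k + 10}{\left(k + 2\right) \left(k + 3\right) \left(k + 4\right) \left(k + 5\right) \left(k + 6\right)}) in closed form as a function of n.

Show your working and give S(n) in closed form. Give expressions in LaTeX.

S(n) = \frac{n \left(- n^{2} - 14 n - 63\right)}{90 \left(n^{3} + 14 n^{2} + 63 n + 90\right)}

Ratio r(k) = (k + 2)*(3*k + 13)/((k + 7)*(3*k + 10)).
So A=k + 2 and B=k + 7, with C=k + 10/3.
Set up (k + 2)·f(k+1) − (k + 6)·f(k) − (k + 10/3) = 0.
d = 4 from the (1,1,1) case.
A polynomial solution: f(k) = k*(k + 3)*(k**2 + 11*k + 38)/120.
R(k) = B(k−1)·f(k)/C(k) = k*(k + 3)*(k + 6)*(k**2 + 11*k + 38)/(40*(3*k + 10)); s_k = R·t_k = k*(-k**2 - 11*k - 38)/(40*(k**3 + 11*k**2 + 38*k + 40)).
Check: Δs_k = (-3*k - 10)/(k**5 + 20*k**4 + 155*k**3 + 580*k**2 + 1044*k + 720). ✓
Σ_(k=1)^n t_k = s_(n+1) − s_(1) = ((-n**3 - 14*n**2 - 63*n - 50)/(40*(n**3 + 14*n**2 + 63*n + 90))) − (-1/72), i.e. n*(-n**2 - 14*n - 63)/(90*(n**3 + 14*n**2 + 63*n + 90)).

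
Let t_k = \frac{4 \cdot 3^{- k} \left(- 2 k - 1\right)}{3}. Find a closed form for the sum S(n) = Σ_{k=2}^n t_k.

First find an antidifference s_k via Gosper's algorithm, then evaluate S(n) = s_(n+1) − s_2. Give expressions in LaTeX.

Step 1: r(k) = (2*k + 3)/(3*(2*k + 1)).
Normal form (A,B,C) = (1/3, 1, k + 1/2).
Key eq: (1/3)·f(k+1) = (1)·f(k) + (k + 1/2).
d = 1 from the (0,0,1) case.
A polynomial solution: f(k) = -3*(k + 1)/2.
R(k) = B(k−1)·f(k)/C(k) = -3*(k + 1)/(2*k + 1); s_k = R·t_k = 4*(k + 1)/3**k.
s_(k+1) − s_k = 4*(-2*k - 1)/(3*3**k) = t_k.
s_(n+1) = 4*3**(-n - 1)*(n + 2) and s_(2) = 4/3, so S(n) = 4*3**(-n - 1)*(-3**n + n + 2).

S(n) = 4 \cdot 3^{- n - 1} \left(- 3^{n} + n + 2\right)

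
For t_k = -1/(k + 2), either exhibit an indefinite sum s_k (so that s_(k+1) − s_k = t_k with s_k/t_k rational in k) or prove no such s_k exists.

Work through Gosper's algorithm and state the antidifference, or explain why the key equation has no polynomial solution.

none (Gosper's algorithm certifies no s_k)

r(k) = (k + 2)/(k + 3) after simplifying.
Factor: A=k + 2; B=k + 3; C=1.
Need (k + 2)·f(k+1) − (k + 2)·f(k) = 1.
d = 0 from the (1,1,0) case.
Put f(k) = c0: A·f(k+1) − B(k−1)·f(k) − C = -1; need -1 = 0 — inconsistent ⇒ no f, not summable.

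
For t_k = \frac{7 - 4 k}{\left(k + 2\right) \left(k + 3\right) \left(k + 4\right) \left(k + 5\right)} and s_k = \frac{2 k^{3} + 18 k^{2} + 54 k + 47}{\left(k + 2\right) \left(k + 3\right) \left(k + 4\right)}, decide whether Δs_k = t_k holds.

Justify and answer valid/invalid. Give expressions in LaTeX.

s_(k+1) = (54*k + 2*(k + 1)**3 + 18*(k + 1)**2 + 101)/((k + 3)*(k + 4)*(k + 5))
s_(k+1) − s_k = (7 - 4*k)/(k**4 + 14*k**3 + 71*k**2 + 154*k + 120)
(s_(k+1) − s_k) − t_k = 0

valid (s_(k+1) − s_k reduces to t_k)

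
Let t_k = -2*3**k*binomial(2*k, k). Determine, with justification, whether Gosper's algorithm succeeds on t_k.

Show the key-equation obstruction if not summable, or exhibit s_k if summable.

No — t_k has no hypergeometric antidifference.

Step 1: r(k) = 6*(2*k + 1)/(k + 1).
A = 12*k + 6, B = k + 1, C = 1.
Need (12*k + 6)·f(k+1) − (k)·f(k) = 1.
Degrees (1,1,0) ⇒ d ≤ -1.
d = -1 < 0 ⇒ no nonzero polynomial f; not summable.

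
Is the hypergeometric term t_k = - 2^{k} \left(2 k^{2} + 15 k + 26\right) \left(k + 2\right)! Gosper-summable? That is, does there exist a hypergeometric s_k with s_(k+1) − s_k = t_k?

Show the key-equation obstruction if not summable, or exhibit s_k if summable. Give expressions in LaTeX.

Yes. s_k = - 2^{k} \left(k + 4\right) \left(k + 2\right)!.

t_(k+1)/t_k = 2*(2*k**3 + 25*k**2 + 100*k + 129)/(2*k**2 + 15*k + 26).
Gosper form: A/B · C(k+1)/C(k) with A=2*k + 6, B=1, C=k**2 + 15*k/2 + 13.
Solve (2*k + 6)·f(k+1) − (1)·f(k) = k**2 + 15*k/2 + 13.
From deg A=1, deg B=0, deg C=2: d=1.
Match coefficients ⇒ f(k) = (k + 4)/2.
Then R = B(k−1)f/C = (k + 4)/(2*k**2 + 15*k + 26), so s_k = R(k)·t_k = -2**k*(k + 4)*factorial(k + 2).
Check: Δs_k = -2**k*(2*k**2 + 15*k + 26)*factorial(k + 2). ✓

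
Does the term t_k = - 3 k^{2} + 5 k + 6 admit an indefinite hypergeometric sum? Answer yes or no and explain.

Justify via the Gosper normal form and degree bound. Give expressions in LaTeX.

The ratio is (3*k**2 + k - 8)/(3*k**2 - 5*k - 6).
So A=1 and B=1, with C=k**2 - 5*k/3 - 2.
Solve (1)·f(k+1) − (1)·f(k) = k**2 - 5*k/3 - 2.
deg f ≤ 3 (via 0,0,2).
A polynomial solution: f(k) = k*(k**2 - 4*k - 3)/3.
Then R = B(k−1)f/C = k*(k**2 - 4*k - 3)/(3*k**2 - 5*k - 6), so s_k = R(k)·t_k = k*(-k**2 + 4*k + 3).
Δs = -3*k**2 + 5*k + 6, as required.

Yes. s_k = k \left(- k^{2} + 4 k + 3\right).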